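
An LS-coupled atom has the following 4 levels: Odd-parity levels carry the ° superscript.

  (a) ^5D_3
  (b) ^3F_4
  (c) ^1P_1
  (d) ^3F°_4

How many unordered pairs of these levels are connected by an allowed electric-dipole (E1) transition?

(a)–(b): forbidden (parity, ΔS).
(a)–(c): forbidden (parity, ΔS, ΔJ).
(a)–(d): forbidden (ΔS).
(b)–(c): forbidden (parity, ΔS, ΔL, ΔJ).
(b)–(d): allowed.
(c)–(d): forbidden (ΔS, ΔL, ΔJ).
Allowed pairs: 1 of 6.

1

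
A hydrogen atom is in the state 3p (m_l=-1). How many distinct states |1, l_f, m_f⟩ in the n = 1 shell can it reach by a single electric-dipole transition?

E1 requires Δl = ±1, so l_f ∈ {0, 2}; with 0 ≤ l_f ≤ n_f−1 = 0, the allowed l_f values are {0}.
For l_f = 0: m_f ∈ {m_i−1, m_i, m_i+1} ∩ [−0, 0] = {0} → 1 state.
Total: 1.

1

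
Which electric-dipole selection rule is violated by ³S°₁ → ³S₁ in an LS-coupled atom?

Reading off the term symbols: S 1→1, L 0→0, J 1→1, parity odd→even.
Parity must change: odd → even — satisfied.
ΔS = 0: S: 1 → 1 — satisfied.
ΔL = 0, ±1 (not L=0↔0): L: 0 → 0, ΔL = +0 — violated.
ΔJ = 0, ±1 (not J=0↔0): J: 1 → 1, ΔJ = +0 — satisfied.

the L=0 ↔ L=0 exclusion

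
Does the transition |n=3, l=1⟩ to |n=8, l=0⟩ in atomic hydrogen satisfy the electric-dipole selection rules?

allowed

Initial l = 1, final l = 0, so Δl = -1. E1 requires Δl = ±1: satisfied.
All E1 selection rules are satisfied.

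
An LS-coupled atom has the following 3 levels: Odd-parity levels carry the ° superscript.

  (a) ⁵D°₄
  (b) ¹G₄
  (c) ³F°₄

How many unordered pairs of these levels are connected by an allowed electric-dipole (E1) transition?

0

(a)–(b): forbidden (ΔS, ΔL).
(a)–(c): forbidden (parity, ΔS).
(b)–(c): forbidden (ΔS).
Allowed pairs: 0 of 3.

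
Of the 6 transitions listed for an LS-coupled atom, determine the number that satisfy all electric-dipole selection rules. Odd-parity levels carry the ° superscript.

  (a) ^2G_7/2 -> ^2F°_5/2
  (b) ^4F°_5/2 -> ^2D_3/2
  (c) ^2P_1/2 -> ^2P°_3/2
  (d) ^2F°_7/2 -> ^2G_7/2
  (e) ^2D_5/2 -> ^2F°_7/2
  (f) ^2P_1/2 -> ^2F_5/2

(a) allowed
(b) forbidden (ΔS fails)
(c) allowed
(d) allowed
(e) allowed
(f) forbidden (parity, ΔL, ΔJ fail)
Total allowed: 4 of 6.

4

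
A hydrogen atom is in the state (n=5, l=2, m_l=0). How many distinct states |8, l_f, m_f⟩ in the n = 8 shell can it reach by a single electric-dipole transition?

6

E1 requires Δl = ±1, so l_f ∈ {1, 3}; with 0 ≤ l_f ≤ n_f−1 = 7, the allowed l_f values are {1, 3}.
For l_f = 1: m_f ∈ {m_i−1, m_i, m_i+1} ∩ [−1, 1] = {-1, 0, 1} → 3 states.
For l_f = 3: m_f ∈ {m_i−1, m_i, m_i+1} ∩ [−3, 3] = {-1, 0, 1} → 3 states.
Total: 6.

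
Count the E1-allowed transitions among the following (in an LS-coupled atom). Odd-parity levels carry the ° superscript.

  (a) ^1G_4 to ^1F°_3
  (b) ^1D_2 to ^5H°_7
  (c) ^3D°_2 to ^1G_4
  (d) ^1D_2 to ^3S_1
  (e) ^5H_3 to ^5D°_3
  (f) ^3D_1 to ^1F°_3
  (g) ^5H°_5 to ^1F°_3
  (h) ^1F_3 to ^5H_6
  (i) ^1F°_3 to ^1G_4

2

(a) allowed
(b) forbidden (ΔS, ΔL, ΔJ fail)
(c) forbidden (ΔS, ΔL, ΔJ fail)
(d) forbidden (parity, ΔS, ΔL fail)
(e) forbidden (ΔL fails)
(f) forbidden (ΔS, ΔJ fail)
(g) forbidden (parity, ΔS, ΔL, ΔJ fail)
(h) forbidden (parity, ΔS, ΔL, ΔJ fail)
(i) allowed
Total allowed: 2 of 9.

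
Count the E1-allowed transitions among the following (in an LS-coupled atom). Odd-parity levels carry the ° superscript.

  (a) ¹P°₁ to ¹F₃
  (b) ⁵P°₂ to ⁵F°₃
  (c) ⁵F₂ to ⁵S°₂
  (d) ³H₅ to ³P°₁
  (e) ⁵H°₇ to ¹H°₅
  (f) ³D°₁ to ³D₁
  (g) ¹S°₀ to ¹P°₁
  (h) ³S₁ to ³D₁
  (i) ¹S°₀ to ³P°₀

1

(a) forbidden (ΔL, ΔJ fail)
(b) forbidden (parity, ΔL fail)
(c) forbidden (ΔL fails)
(d) forbidden (ΔL, ΔJ fail)
(e) forbidden (parity, ΔS, ΔJ fail)
(f) allowed
(g) forbidden (parity fails)
(h) forbidden (parity, ΔL fail)
(i) forbidden (parity, ΔS, ΔJ fail)
Total allowed: 1 of 9.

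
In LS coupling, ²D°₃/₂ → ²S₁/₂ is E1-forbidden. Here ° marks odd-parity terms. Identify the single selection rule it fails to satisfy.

the ΔL = 0, ±1 rule

Reading off the term symbols: S 1/2→1/2, L 2→0, J 3/2→1/2, parity odd→even.
Parity must change: odd → even — passes.
ΔS = 0: S: 1/2 → 1/2 — passes.
ΔL = 0, ±1 (not L=0↔0): L: 2 → 0, ΔL = -2 — fails.
ΔJ = 0, ±1 (not J=0↔0): J: 3/2 → 1/2, ΔJ = -1 — passes.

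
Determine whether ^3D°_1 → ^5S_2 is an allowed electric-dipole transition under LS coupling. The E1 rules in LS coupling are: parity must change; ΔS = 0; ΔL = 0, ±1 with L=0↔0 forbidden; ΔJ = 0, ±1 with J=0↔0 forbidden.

forbidden

ΔJ = 0, ±1 (not J=0↔0): J: 1 → 2, ΔJ = +1 — ok.
Parity must change: odd → even — ok.
ΔS = 0: S: 1 → 2 — fails.
ΔL = 0, ±1 (not L=0↔0): L: 2 → 0, ΔL = -2 — fails.
Rule(s) violated: ΔS, ΔL.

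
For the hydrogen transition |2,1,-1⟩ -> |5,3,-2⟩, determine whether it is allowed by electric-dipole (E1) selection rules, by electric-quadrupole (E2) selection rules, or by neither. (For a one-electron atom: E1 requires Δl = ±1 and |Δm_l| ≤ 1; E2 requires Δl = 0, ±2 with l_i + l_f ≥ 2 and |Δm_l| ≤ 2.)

E2

Δl = 3 − 1 = +2; l_i + l_f = 4.
Δm_l = -1.
E1 (Δl = ±1, |Δm_l| ≤ 1): not satisfied.
E2 (Δl = 0,±2, l_i+l_f ≥ 2, |Δm_l| ≤ 2): satisfied.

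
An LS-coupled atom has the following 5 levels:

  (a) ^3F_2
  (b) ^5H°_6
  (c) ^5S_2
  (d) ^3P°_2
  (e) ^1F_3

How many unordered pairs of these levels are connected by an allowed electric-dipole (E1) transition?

(a)–(b): forbidden (ΔS, ΔL, ΔJ).
(a)–(c): forbidden (parity, ΔS, ΔL).
(a)–(d): forbidden (ΔL).
(a)–(e): forbidden (parity, ΔS).
(b)–(c): forbidden (ΔL, ΔJ).
(b)–(d): forbidden (parity, ΔS, ΔL, ΔJ).
(b)–(e): forbidden (ΔS, ΔL, ΔJ).
(c)–(d): forbidden (ΔS).
(c)–(e): forbidden (parity, ΔS, ΔL).
(d)–(e): forbidden (ΔS, ΔL).
Allowed pairs: 0 of 10.

0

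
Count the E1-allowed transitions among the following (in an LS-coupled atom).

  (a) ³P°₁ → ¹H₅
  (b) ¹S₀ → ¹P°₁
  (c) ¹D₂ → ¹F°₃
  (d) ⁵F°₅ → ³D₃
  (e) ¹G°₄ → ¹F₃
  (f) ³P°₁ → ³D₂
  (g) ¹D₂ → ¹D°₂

5

(a) forbidden (ΔS, ΔL, ΔJ fail)
(b) allowed
(c) allowed
(d) forbidden (ΔS, ΔJ fail)
(e) allowed
(f) allowed
(g) allowed
Total allowed: 5 of 7.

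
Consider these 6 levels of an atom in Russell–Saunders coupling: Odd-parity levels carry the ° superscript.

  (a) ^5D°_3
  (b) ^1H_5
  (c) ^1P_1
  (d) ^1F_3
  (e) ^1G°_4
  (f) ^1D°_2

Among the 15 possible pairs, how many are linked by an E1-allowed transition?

4

(a)–(b): forbidden (ΔS, ΔL, ΔJ).
(a)–(c): forbidden (ΔS, ΔJ).
(a)–(d): forbidden (ΔS).
(a)–(e): forbidden (parity, ΔS, ΔL).
(a)–(f): forbidden (parity, ΔS).
(b)–(c): forbidden (parity, ΔL, ΔJ).
(b)–(d): forbidden (parity, ΔL, ΔJ).
(b)–(e): allowed.
(b)–(f): forbidden (ΔL, ΔJ).
(c)–(d): forbidden (parity, ΔL, ΔJ).
(c)–(e): forbidden (ΔL, ΔJ).
(c)–(f): allowed.
(d)–(e): allowed.
(d)–(f): allowed.
(e)–(f): forbidden (parity, ΔL, ΔJ).
Allowed pairs: 4 of 15.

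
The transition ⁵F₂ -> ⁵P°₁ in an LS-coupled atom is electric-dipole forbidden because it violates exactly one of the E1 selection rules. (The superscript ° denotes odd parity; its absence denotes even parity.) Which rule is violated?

Parity must change: even → odd — passes.
ΔS = 0: S: 2 → 2 — passes.
ΔL = 0, ±1 (not L=0↔0): L: 3 → 1, ΔL = -2 — fails.
ΔJ = 0, ±1 (not J=0↔0): J: 2 → 1, ΔJ = -1 — passes.

the ΔL = 0, ±1 rule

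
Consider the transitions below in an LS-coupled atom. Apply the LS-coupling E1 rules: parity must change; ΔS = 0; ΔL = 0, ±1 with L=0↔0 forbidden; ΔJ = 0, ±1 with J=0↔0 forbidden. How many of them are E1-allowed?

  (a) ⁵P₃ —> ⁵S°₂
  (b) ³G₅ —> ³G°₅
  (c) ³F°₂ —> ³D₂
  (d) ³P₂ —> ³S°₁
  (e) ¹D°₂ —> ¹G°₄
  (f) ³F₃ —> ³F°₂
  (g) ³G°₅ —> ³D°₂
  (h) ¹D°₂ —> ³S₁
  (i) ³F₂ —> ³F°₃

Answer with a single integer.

(a) allowed
(b) allowed
(c) allowed
(d) allowed
(e) forbidden (parity, ΔL, ΔJ fail)
(f) allowed
(g) forbidden (parity, ΔL, ΔJ fail)
(h) forbidden (ΔS, ΔL fail)
(i) allowed
Total allowed: 6 of 9.

6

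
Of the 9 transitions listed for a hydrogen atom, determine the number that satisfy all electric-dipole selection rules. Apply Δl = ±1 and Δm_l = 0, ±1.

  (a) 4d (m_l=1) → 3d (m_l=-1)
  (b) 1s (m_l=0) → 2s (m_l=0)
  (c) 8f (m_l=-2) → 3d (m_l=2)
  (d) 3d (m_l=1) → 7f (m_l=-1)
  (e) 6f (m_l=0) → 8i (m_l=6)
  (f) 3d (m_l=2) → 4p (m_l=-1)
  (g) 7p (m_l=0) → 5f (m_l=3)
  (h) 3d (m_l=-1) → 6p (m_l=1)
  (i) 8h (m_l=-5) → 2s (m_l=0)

(a) forbidden — Δl = +0 (E1 requires Δl = ±1); Δm_l = -2 (E1 requires Δm_l = 0, ±1)
(b) forbidden — Δl = +0 (E1 requires Δl = ±1)
(c) forbidden — Δm_l = +4 (E1 requires Δm_l = 0, ±1)
(d) forbidden — Δm_l = -2 (E1 requires Δm_l = 0, ±1)
(e) forbidden — Δl = +3 (E1 requires Δl = ±1); Δm_l = +6 (E1 requires Δm_l = 0, ±1)
(f) forbidden — Δm_l = -3 (E1 requires Δm_l = 0, ±1)
(g) forbidden — Δl = +2 (E1 requires Δl = ±1); Δm_l = +3 (E1 requires Δm_l = 0, ±1)
(h) forbidden — Δm_l = +2 (E1 requires Δm_l = 0, ±1)
(i) forbidden — Δl = -5 (E1 requires Δl = ±1); Δm_l = +5 (E1 requires Δm_l = 0, ±1)
Total allowed: 0 of 9.

0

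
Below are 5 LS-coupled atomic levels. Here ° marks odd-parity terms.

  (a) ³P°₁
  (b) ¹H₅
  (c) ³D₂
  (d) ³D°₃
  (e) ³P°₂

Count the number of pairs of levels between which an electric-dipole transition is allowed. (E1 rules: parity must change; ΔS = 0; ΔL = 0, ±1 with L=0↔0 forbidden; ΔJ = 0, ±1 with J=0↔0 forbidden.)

(a)–(b): forbidden (ΔS, ΔL, ΔJ).
(a)–(c): allowed.
(a)–(d): forbidden (parity, ΔJ).
(a)–(e): forbidden (parity).
(b)–(c): forbidden (parity, ΔS, ΔL, ΔJ).
(b)–(d): forbidden (ΔS, ΔL, ΔJ).
(b)–(e): forbidden (ΔS, ΔL, ΔJ).
(c)–(d): allowed.
(c)–(e): allowed.
(d)–(e): forbidden (parity).
Allowed pairs: 3 of 10.

3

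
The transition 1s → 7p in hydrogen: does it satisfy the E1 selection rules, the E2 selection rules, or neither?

E1

Δl = 1 − 0 = +1; l_i + l_f = 1.
E1 (Δl = ±1): satisfied.
E2 (Δl = 0,±2, l_i+l_f ≥ 2): not satisfied.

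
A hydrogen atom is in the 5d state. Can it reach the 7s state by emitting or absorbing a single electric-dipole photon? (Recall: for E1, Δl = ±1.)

l: 2 → 0 (Δl = -2). Δl = ±1 fails.
The transition is electric-dipole forbidden.

forbidden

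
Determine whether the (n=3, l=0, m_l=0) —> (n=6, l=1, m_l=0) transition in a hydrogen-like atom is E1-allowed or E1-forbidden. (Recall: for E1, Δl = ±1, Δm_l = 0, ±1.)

allowed

l: 0 → 1 (Δl = +1). Δl = ±1 ✓.
m_l: 0 → 0 (Δm_l = +0). |Δm_l| ≤ 1 ✓.
All E1 selection rules are satisfied.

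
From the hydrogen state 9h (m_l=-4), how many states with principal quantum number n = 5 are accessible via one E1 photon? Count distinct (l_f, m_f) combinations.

2

E1 requires Δl = ±1, so l_f ∈ {4, 6}; with 0 ≤ l_f ≤ n_f−1 = 4, the allowed l_f values are {4}.
For l_f = 4: m_f ∈ {m_i−1, m_i, m_i+1} ∩ [−4, 4] = {-4, -3} → 2 states.
Total: 2.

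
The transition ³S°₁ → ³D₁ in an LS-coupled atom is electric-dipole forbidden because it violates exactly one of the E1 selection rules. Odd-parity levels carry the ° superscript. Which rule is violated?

Initial level: S=1, L=0, J=1, parity odd. Final level: S=1, L=2, J=1, parity even.
Parity must change: odd → even — satisfied.
ΔS = 0: S: 1 → 1 — satisfied.
ΔL = 0, ±1 (not L=0↔0): L: 0 → 2, ΔL = +2 — violated.
ΔJ = 0, ±1 (not J=0↔0): J: 1 → 1, ΔJ = +0 — satisfied.

the ΔL = 0, ±1 rule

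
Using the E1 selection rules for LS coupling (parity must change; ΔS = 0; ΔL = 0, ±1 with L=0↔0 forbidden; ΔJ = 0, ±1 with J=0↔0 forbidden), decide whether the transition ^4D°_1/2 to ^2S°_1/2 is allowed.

forbidden

Initial level: S=3/2, L=2, J=1/2, parity odd. Final level: S=1/2, L=0, J=1/2, parity odd.
Parity must change: odd → odd — ✗.
ΔJ = 0, ±1 (not J=0↔0): J: 1/2 → 1/2, ΔJ = +0 — ✓.
ΔL = 0, ±1 (not L=0↔0): L: 2 → 0, ΔL = -2 — ✗.
ΔS = 0: S: 3/2 → 1/2 — ✗.
Rule(s) violated: parity, ΔS, ΔL.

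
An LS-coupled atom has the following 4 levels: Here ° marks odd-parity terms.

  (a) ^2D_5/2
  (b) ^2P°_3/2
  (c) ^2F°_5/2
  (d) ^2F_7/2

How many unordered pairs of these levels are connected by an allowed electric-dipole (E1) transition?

(a)–(b): allowed.
(a)–(c): allowed.
(a)–(d): forbidden (parity).
(b)–(c): forbidden (parity, ΔL).
(b)–(d): forbidden (ΔL, ΔJ).
(c)–(d): allowed.
Allowed pairs: 3 of 6.

3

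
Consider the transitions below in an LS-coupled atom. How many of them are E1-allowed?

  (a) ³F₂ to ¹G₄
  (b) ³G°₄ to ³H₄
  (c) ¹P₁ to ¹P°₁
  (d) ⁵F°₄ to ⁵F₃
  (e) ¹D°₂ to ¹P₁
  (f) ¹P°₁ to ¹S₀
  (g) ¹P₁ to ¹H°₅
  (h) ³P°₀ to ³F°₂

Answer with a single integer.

(a) forbidden (parity, ΔS, ΔJ fail)
(b) allowed
(c) allowed
(d) allowed
(e) allowed
(f) allowed
(g) forbidden (ΔL, ΔJ fail)
(h) forbidden (parity, ΔL, ΔJ fail)
Total allowed: 5 of 8.

5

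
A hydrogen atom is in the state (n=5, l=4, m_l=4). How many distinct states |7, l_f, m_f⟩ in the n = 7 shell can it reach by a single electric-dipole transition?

E1 requires Δl = ±1, so l_f ∈ {3, 5}; with 0 ≤ l_f ≤ n_f−1 = 6, the allowed l_f values are {3, 5}.
For l_f = 3: m_f ∈ {m_i−1, m_i, m_i+1} ∩ [−3, 3] = {3} → 1 state.
For l_f = 5: m_f ∈ {m_i−1, m_i, m_i+1} ∩ [−5, 5] = {3, 4, 5} → 3 states.
Total: 4.

4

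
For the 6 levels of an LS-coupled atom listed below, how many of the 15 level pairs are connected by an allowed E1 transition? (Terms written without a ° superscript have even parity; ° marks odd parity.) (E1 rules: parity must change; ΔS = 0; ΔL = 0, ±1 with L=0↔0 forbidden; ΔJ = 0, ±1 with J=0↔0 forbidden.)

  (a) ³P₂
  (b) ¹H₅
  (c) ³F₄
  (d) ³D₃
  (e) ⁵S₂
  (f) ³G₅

0

(a)–(b): forbidden (parity, ΔS, ΔL, ΔJ).
(a)–(c): forbidden (parity, ΔL, ΔJ).
(a)–(d): forbidden (parity).
(a)–(e): forbidden (parity, ΔS).
(a)–(f): forbidden (parity, ΔL, ΔJ).
(b)–(c): forbidden (parity, ΔS, ΔL).
(b)–(d): forbidden (parity, ΔS, ΔL, ΔJ).
(b)–(e): forbidden (parity, ΔS, ΔL, ΔJ).
(b)–(f): forbidden (parity, ΔS).
(c)–(d): forbidden (parity).
(c)–(e): forbidden (parity, ΔS, ΔL, ΔJ).
(c)–(f): forbidden (parity).
(d)–(e): forbidden (parity, ΔS, ΔL).
(d)–(f): forbidden (parity, ΔL, ΔJ).
(e)–(f): forbidden (parity, ΔS, ΔL, ΔJ).
Allowed pairs: 0 of 15.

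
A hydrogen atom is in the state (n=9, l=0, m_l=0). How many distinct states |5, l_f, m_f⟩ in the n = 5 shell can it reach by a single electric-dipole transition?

E1 requires Δl = ±1, so l_f ∈ {-1, 1}; with 0 ≤ l_f ≤ n_f−1 = 4, the allowed l_f values are {1}.
For l_f = 1: m_f ∈ {m_i−1, m_i, m_i+1} ∩ [−1, 1] = {-1, 0, 1} → 3 states.
Total: 3.

3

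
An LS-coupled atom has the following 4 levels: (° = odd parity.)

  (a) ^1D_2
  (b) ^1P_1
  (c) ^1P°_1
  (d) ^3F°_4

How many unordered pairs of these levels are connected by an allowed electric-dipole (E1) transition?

2

(a)–(b): forbidden (parity).
(a)–(c): allowed.
(a)–(d): forbidden (ΔS, ΔJ).
(b)–(c): allowed.
(b)–(d): forbidden (ΔS, ΔL, ΔJ).
(c)–(d): forbidden (parity, ΔS, ΔL, ΔJ).
Allowed pairs: 2 of 6.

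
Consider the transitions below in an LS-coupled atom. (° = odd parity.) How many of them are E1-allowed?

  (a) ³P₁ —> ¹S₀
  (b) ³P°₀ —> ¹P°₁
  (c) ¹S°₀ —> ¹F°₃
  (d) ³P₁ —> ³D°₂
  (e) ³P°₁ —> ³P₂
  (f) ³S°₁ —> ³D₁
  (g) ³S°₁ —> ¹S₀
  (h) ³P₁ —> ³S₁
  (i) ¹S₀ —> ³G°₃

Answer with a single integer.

2

(a) forbidden (parity, ΔS fail)
(b) forbidden (parity, ΔS fail)
(c) forbidden (parity, ΔL, ΔJ fail)
(d) allowed
(e) allowed
(f) forbidden (ΔL fails)
(g) forbidden (ΔS, ΔL fail)
(h) forbidden (parity fails)
(i) forbidden (ΔS, ΔL, ΔJ fail)
Total allowed: 2 of 9.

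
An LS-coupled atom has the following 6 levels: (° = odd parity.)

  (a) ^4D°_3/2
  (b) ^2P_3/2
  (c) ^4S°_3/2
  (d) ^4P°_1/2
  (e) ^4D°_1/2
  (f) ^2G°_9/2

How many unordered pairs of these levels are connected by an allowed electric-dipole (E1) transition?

(a)–(b): forbidden (ΔS).
(a)–(c): forbidden (parity, ΔL).
(a)–(d): forbidden (parity).
(a)–(e): forbidden (parity).
(a)–(f): forbidden (parity, ΔS, ΔL, ΔJ).
(b)–(c): forbidden (ΔS).
(b)–(d): forbidden (ΔS).
(b)–(e): forbidden (ΔS).
(b)–(f): forbidden (ΔL, ΔJ).
(c)–(d): forbidden (parity).
(c)–(e): forbidden (parity, ΔL).
(c)–(f): forbidden (parity, ΔS, ΔL, ΔJ).
(d)–(e): forbidden (parity).
(d)–(f): forbidden (parity, ΔS, ΔL, ΔJ).
(e)–(f): forbidden (parity, ΔS, ΔL, ΔJ).
Allowed pairs: 0 of 15.

0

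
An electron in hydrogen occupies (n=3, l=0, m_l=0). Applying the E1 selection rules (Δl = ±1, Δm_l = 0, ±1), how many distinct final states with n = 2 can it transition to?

E1 requires Δl = ±1, so l_f ∈ {-1, 1}; with 0 ≤ l_f ≤ n_f−1 = 1, the allowed l_f values are {1}.
For l_f = 1: m_f ∈ {m_i−1, m_i, m_i+1} ∩ [−1, 1] = {-1, 0, 1} → 3 states.
Total: 3.

3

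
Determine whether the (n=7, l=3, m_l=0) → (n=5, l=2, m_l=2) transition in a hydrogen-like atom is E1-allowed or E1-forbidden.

l: 3 → 2 (Δl = -1). Δl = ±1 passes.
Δm_l = 2 − (0) = +2. E1 requires Δm_l = 0, ±1: fails.
The transition is electric-dipole forbidden.

forbidden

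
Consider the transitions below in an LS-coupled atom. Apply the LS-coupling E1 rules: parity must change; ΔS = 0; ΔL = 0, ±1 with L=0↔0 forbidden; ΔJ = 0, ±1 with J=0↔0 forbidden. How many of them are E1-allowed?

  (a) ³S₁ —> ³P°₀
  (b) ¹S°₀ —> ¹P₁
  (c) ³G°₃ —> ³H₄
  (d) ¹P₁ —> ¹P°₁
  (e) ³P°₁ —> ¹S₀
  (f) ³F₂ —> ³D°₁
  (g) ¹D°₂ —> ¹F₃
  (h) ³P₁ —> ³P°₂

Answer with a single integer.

7

(a) allowed
(b) allowed
(c) allowed
(d) allowed
(e) forbidden (ΔS fails)
(f) allowed
(g) allowed
(h) allowed
Total allowed: 7 of 8.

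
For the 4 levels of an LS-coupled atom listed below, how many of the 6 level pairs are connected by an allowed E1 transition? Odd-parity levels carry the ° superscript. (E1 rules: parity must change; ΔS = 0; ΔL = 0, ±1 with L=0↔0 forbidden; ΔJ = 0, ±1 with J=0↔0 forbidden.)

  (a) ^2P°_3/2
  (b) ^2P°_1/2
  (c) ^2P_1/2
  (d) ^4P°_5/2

(a)–(b): forbidden (parity).
(a)–(c): allowed.
(a)–(d): forbidden (parity, ΔS).
(b)–(c): allowed.
(b)–(d): forbidden (parity, ΔS, ΔJ).
(c)–(d): forbidden (ΔS, ΔJ).
Allowed pairs: 2 of 6.

2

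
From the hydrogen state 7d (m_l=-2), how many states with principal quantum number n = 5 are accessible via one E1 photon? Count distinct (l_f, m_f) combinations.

E1 requires Δl = ±1, so l_f ∈ {1, 3}; with 0 ≤ l_f ≤ n_f−1 = 4, the allowed l_f values are {1, 3}.
For l_f = 1: m_f ∈ {m_i−1, m_i, m_i+1} ∩ [−1, 1] = {-1} → 1 state.
For l_f = 3: m_f ∈ {m_i−1, m_i, m_i+1} ∩ [−3, 3] = {-3, -2, -1} → 3 states.
Total: 4.

4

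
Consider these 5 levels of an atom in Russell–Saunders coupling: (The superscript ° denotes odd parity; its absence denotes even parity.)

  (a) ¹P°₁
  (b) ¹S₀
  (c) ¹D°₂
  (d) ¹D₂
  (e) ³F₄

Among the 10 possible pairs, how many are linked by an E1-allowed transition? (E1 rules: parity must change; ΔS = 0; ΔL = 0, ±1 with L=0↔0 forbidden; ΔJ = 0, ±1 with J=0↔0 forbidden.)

(a)–(b): allowed.
(a)–(c): forbidden (parity).
(a)–(d): allowed.
(a)–(e): forbidden (ΔS, ΔL, ΔJ).
(b)–(c): forbidden (ΔL, ΔJ).
(b)–(d): forbidden (parity, ΔL, ΔJ).
(b)–(e): forbidden (parity, ΔS, ΔL, ΔJ).
(c)–(d): allowed.
(c)–(e): forbidden (ΔS, ΔJ).
(d)–(e): forbidden (parity, ΔS, ΔJ).
Allowed pairs: 3 of 10.

3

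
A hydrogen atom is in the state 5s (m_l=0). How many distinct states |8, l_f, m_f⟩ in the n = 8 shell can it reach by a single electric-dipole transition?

E1 requires Δl = ±1, so l_f ∈ {-1, 1}; with 0 ≤ l_f ≤ n_f−1 = 7, the allowed l_f values are {1}.
For l_f = 1: m_f ∈ {m_i−1, m_i, m_i+1} ∩ [−1, 1] = {-1, 0, 1} → 3 states.
Total: 3.

3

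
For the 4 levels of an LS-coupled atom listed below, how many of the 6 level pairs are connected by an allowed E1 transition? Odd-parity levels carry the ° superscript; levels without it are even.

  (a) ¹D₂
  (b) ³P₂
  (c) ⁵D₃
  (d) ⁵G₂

(a)–(b): forbidden (parity, ΔS).
(a)–(c): forbidden (parity, ΔS).
(a)–(d): forbidden (parity, ΔS, ΔL).
(b)–(c): forbidden (parity, ΔS).
(b)–(d): forbidden (parity, ΔS, ΔL).
(c)–(d): forbidden (parity, ΔL).
Allowed pairs: 0 of 6.

0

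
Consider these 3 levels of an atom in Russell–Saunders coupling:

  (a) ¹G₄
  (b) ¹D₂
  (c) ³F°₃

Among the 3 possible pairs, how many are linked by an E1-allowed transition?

(a)–(b): forbidden (parity, ΔL, ΔJ).
(a)–(c): forbidden (ΔS).
(b)–(c): forbidden (ΔS).
Allowed pairs: 0 of 3.

0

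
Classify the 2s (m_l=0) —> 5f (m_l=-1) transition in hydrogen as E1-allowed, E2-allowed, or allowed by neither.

Δl = 3 − 0 = +3; l_i + l_f = 3.
Δm_l = -1.
E1 (Δl = ±1, |Δm_l| ≤ 1): not satisfied.
E2 (Δl = 0,±2, l_i+l_f ≥ 2, |Δm_l| ≤ 2): not satisfied.

neither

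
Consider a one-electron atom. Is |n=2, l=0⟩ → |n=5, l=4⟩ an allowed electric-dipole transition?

Δl = 4 − 0 = +4; the E1 rule Δl = ±1 is fails.
The transition is electric-dipole forbidden.

forbidden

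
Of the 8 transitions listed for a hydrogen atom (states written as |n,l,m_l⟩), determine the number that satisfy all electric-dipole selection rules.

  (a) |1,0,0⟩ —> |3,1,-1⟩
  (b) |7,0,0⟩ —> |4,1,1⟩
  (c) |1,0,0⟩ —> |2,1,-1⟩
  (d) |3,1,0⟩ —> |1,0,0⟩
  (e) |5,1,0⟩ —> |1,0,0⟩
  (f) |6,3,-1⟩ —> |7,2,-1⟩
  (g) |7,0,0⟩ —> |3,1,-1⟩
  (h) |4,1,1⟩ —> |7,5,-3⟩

(a) allowed
(b) allowed
(c) allowed
(d) allowed
(e) allowed
(f) allowed
(g) allowed
(h) forbidden — Δl = +4 (E1 requires Δl = ±1); Δm_l = -4 (E1 requires Δm_l = 0, ±1)
Total allowed: 7 of 8.

7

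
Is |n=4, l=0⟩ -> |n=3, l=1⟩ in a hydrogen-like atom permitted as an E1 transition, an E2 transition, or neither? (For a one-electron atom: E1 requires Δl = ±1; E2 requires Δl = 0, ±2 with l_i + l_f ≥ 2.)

E1

Δl = 1 − 0 = +1; l_i + l_f = 1.
E1 (Δl = ±1): satisfied.
E2 (Δl = 0,±2, l_i+l_f ≥ 2): not satisfied.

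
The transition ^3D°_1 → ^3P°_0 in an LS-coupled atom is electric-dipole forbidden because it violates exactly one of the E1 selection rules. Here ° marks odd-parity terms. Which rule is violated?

parity

ΔL = 0, ±1 (not L=0↔0): L: 2 → 1, ΔL = -1 — ✓.
Parity must change: odd → odd — ✗.
ΔS = 0: S: 1 → 1 — ✓.
ΔJ = 0, ±1 (not J=0↔0): J: 1 → 0, ΔJ = -1 — ✓.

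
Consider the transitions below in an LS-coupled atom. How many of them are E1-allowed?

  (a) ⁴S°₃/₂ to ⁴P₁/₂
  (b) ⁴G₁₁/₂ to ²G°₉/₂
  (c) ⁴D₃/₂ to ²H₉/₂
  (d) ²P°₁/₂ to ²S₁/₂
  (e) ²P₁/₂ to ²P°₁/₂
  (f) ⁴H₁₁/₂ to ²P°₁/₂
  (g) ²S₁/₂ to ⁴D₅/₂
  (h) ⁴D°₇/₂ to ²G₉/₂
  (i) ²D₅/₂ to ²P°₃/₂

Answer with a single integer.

4

(a) allowed
(b) forbidden (ΔS fails)
(c) forbidden (parity, ΔS, ΔL, ΔJ fail)
(d) allowed
(e) allowed
(f) forbidden (ΔS, ΔL, ΔJ fail)
(g) forbidden (parity, ΔS, ΔL, ΔJ fail)
(h) forbidden (ΔS, ΔL fail)
(i) allowed
Total allowed: 4 of 9.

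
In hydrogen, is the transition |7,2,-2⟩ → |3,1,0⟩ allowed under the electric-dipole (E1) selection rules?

forbidden

Initial l = 2, final l = 1, so Δl = -1. E1 requires Δl = ±1: passes.
Δm_l = 0 − (-2) = +2. E1 requires Δm_l = 0, ±1: fails.
The transition is electric-dipole forbidden.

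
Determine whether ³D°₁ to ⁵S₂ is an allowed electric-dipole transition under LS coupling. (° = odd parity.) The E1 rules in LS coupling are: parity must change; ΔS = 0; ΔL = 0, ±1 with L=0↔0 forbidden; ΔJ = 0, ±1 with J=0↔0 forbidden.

forbidden

Parity must change: odd → even — ok.
ΔS = 0: S: 1 → 2 — fails.
ΔL = 0, ±1 (not L=0↔0): L: 2 → 0, ΔL = -2 — fails.
ΔJ = 0, ±1 (not J=0↔0): J: 1 → 2, ΔJ = +1 — ok.
Rule(s) violated: ΔS, ΔL.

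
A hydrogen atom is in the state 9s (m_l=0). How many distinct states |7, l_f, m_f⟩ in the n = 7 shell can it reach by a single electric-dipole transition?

E1 requires Δl = ±1, so l_f ∈ {-1, 1}; with 0 ≤ l_f ≤ n_f−1 = 6, the allowed l_f values are {1}.
For l_f = 1: m_f ∈ {m_i−1, m_i, m_i+1} ∩ [−1, 1] = {-1, 0, 1} → 3 states.
Total: 3.

3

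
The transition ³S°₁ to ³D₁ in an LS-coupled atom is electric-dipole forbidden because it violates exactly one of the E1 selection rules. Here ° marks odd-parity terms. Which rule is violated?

the ΔL = 0, ±1 rule

Initial level: S=1, L=0, J=1, parity odd. Final level: S=1, L=2, J=1, parity even.
Parity must change: odd → even — satisfied.
ΔS = 0: S: 1 → 1 — satisfied.
ΔL = 0, ±1 (not L=0↔0): L: 0 → 2, ΔL = +2 — violated.
ΔJ = 0, ±1 (not J=0↔0): J: 1 → 1, ΔJ = +0 — satisfied.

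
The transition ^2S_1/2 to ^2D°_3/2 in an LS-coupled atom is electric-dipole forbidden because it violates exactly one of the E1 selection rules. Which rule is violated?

the ΔL = 0, ±1 rule

Parity must change: even → odd — ok.
ΔS = 0: S: 1/2 → 1/2 — ok.
ΔL = 0, ±1 (not L=0↔0): L: 0 → 2, ΔL = +2 — fails.
ΔJ = 0, ±1 (not J=0↔0): J: 1/2 → 3/2, ΔJ = +1 — ok.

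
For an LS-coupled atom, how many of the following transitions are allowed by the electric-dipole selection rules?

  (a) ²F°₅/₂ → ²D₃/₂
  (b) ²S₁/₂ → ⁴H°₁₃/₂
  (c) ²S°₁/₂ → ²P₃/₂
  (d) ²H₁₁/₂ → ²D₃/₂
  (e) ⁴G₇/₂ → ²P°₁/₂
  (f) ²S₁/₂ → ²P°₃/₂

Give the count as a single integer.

(a) allowed
(b) forbidden (ΔS, ΔL, ΔJ fail)
(c) allowed
(d) forbidden (parity, ΔL, ΔJ fail)
(e) forbidden (ΔS, ΔL, ΔJ fail)
(f) allowed
Total allowed: 3 of 6.

3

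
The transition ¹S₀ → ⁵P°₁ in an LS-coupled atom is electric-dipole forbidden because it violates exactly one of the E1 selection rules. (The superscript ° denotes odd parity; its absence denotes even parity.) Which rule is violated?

the ΔS = 0 rule

ΔL = 0, ±1 (not L=0↔0): L: 0 → 1, ΔL = +1 — ok.
Parity must change: even → odd — ok.
ΔS = 0: S: 0 → 2 — fails.
ΔJ = 0, ±1 (not J=0↔0): J: 0 → 1, ΔJ = +1 — ok.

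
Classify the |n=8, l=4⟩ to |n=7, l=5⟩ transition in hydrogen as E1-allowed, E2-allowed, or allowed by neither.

E1

Δl = 5 − 4 = +1; l_i + l_f = 9.
E1 (Δl = ±1): satisfied.
E2 (Δl = 0,±2, l_i+l_f ≥ 2): not satisfied.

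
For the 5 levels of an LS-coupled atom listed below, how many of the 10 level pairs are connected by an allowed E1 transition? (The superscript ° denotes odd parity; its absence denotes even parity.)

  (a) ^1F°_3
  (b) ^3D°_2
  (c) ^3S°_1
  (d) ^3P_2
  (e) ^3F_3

(a)–(b): forbidden (parity, ΔS).
(a)–(c): forbidden (parity, ΔS, ΔL, ΔJ).
(a)–(d): forbidden (ΔS, ΔL).
(a)–(e): forbidden (ΔS).
(b)–(c): forbidden (parity, ΔL).
(b)–(d): allowed.
(b)–(e): allowed.
(c)–(d): allowed.
(c)–(e): forbidden (ΔL, ΔJ).
(d)–(e): forbidden (parity, ΔL).
Allowed pairs: 3 of 10.

3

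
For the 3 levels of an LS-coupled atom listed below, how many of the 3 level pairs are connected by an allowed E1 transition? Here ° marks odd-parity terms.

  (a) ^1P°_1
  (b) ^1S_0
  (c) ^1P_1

(a)–(b): allowed.
(a)–(c): allowed.
(b)–(c): forbidden (parity).
Allowed pairs: 2 of 3.

2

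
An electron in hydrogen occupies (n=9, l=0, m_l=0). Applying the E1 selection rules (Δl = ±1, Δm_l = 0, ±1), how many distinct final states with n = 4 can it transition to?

3

E1 requires Δl = ±1, so l_f ∈ {-1, 1}; with 0 ≤ l_f ≤ n_f−1 = 3, the allowed l_f values are {1}.
For l_f = 1: m_f ∈ {m_i−1, m_i, m_i+1} ∩ [−1, 1] = {-1, 0, 1} → 3 states.
Total: 3.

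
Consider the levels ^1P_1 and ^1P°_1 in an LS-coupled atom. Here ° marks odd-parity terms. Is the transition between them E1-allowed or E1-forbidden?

allowed

Reading off the term symbols: S 0→0, L 1→1, J 1→1, parity even→odd.
ΔS = 0: S: 0 → 0 — ✓.
ΔJ = 0, ±1 (not J=0↔0): J: 1 → 1, ΔJ = +0 — ✓.
Parity must change: even → odd — ✓.
ΔL = 0, ±1 (not L=0↔0): L: 1 → 1, ΔL = +0 — ✓.
All four E1 rules are satisfied.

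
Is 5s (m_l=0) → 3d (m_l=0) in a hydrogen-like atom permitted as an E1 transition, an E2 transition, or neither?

E2

Δl = 2 − 0 = +2; l_i + l_f = 2.
Δm_l = +0.
E1 (Δl = ±1, |Δm_l| ≤ 1): not satisfied.
E2 (Δl = 0,±2, l_i+l_f ≥ 2, |Δm_l| ≤ 2): satisfied.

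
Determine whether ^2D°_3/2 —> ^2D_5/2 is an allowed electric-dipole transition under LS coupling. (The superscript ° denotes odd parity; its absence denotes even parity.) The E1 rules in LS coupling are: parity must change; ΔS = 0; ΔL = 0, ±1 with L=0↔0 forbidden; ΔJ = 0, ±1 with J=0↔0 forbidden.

allowed

Reading off the term symbols: S 1/2→1/2, L 2→2, J 3/2→5/2, parity odd→even.
Parity must change: odd → even — ✓.
ΔS = 0: S: 1/2 → 1/2 — ✓.
ΔL = 0, ±1 (not L=0↔0): L: 2 → 2, ΔL = +0 — ✓.
ΔJ = 0, ±1 (not J=0↔0): J: 3/2 → 5/2, ΔJ = +1 — ✓.
All four E1 rules are satisfied.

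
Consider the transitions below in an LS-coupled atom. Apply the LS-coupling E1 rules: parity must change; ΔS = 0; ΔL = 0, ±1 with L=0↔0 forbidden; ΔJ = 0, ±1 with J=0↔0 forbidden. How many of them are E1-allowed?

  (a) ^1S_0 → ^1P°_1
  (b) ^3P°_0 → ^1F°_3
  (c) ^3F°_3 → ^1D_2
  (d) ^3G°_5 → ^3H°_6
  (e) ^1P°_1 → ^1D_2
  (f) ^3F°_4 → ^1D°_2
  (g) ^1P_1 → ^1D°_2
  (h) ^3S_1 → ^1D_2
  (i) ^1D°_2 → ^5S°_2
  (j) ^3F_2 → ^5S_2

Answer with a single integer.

3

(a) allowed
(b) forbidden (parity, ΔS, ΔL, ΔJ fail)
(c) forbidden (ΔS fails)
(d) forbidden (parity fails)
(e) allowed
(f) forbidden (parity, ΔS, ΔJ fail)
(g) allowed
(h) forbidden (parity, ΔS, ΔL fail)
(i) forbidden (parity, ΔS, ΔL fail)
(j) forbidden (parity, ΔS, ΔL fail)
Total allowed: 3 of 10.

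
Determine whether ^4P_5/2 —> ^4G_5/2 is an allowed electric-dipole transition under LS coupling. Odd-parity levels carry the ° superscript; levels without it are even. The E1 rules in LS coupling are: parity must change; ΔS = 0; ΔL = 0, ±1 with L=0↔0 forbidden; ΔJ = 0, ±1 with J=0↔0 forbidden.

forbidden

ΔJ = 0, ±1 (not J=0↔0): J: 5/2 → 5/2, ΔJ = +0 — passes.
ΔS = 0: S: 3/2 → 3/2 — passes.
Parity must change: even → even — fails.
ΔL = 0, ±1 (not L=0↔0): L: 1 → 4, ΔL = +3 — fails.
Rule(s) violated: parity, ΔL.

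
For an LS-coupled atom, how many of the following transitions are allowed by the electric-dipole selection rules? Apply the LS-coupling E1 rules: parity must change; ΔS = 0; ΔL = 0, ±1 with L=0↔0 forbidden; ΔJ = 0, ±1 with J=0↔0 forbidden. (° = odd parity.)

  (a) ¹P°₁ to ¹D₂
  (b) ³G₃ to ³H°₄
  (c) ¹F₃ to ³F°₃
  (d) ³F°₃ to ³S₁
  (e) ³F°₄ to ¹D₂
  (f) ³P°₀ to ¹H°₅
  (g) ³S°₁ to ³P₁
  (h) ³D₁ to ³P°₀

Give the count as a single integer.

4

(a) allowed
(b) allowed
(c) forbidden (ΔS fails)
(d) forbidden (ΔL, ΔJ fail)
(e) forbidden (ΔS, ΔJ fail)
(f) forbidden (parity, ΔS, ΔL, ΔJ fail)
(g) allowed
(h) allowed
Total allowed: 4 of 8.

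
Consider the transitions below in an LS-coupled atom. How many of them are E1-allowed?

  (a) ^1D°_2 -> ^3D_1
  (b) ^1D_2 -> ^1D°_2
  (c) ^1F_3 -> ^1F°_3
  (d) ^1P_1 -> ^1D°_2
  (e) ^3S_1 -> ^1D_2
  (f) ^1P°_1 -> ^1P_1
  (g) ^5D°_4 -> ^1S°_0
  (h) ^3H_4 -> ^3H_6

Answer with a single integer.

(a) forbidden (ΔS fails)
(b) allowed
(c) allowed
(d) allowed
(e) forbidden (parity, ΔS, ΔL fail)
(f) allowed
(g) forbidden (parity, ΔS, ΔL, ΔJ fail)
(h) forbidden (parity, ΔJ fail)
Total allowed: 4 of 8.

4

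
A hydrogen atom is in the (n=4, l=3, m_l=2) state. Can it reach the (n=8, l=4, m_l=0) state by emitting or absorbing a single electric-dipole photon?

forbidden

Initial l = 3, final l = 4, so Δl = +1. E1 requires Δl = ±1: passes.
Δm_l = 0 − (2) = -2. E1 requires Δm_l = 0, ±1: fails.
The transition is electric-dipole forbidden.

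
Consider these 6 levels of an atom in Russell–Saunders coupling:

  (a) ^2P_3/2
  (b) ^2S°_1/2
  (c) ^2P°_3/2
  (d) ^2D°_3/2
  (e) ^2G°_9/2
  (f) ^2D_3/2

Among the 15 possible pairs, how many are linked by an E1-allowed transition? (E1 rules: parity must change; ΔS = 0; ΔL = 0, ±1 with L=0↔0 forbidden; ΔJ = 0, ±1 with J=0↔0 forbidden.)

5

(a)–(b): allowed.
(a)–(c): allowed.
(a)–(d): allowed.
(a)–(e): forbidden (ΔL, ΔJ).
(a)–(f): forbidden (parity).
(b)–(c): forbidden (parity).
(b)–(d): forbidden (parity, ΔL).
(b)–(e): forbidden (parity, ΔL, ΔJ).
(b)–(f): forbidden (ΔL).
(c)–(d): forbidden (parity).
(c)–(e): forbidden (parity, ΔL, ΔJ).
(c)–(f): allowed.
(d)–(e): forbidden (parity, ΔL, ΔJ).
(d)–(f): allowed.
(e)–(f): forbidden (ΔL, ΔJ).
Allowed pairs: 5 of 15.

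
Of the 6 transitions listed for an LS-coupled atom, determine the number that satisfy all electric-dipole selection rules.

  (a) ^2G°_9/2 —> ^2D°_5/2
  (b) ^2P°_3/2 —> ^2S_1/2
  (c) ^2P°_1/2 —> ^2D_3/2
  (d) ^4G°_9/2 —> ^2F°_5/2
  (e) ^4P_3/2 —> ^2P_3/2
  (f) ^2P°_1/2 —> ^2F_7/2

2

(a) forbidden (parity, ΔL, ΔJ fail)
(b) allowed
(c) allowed
(d) forbidden (parity, ΔS, ΔJ fail)
(e) forbidden (parity, ΔS fail)
(f) forbidden (ΔL, ΔJ fail)
Total allowed: 2 of 6.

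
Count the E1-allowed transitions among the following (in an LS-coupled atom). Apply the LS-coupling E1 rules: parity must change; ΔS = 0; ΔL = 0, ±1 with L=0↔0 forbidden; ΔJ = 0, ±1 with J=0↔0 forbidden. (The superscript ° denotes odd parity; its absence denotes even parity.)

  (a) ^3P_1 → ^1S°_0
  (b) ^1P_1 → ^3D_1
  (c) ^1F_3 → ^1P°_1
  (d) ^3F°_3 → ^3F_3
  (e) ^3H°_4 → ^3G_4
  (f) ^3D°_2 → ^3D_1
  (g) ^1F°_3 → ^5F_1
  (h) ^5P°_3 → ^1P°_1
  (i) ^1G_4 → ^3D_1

(a) forbidden (ΔS fails)
(b) forbidden (parity, ΔS fail)
(c) forbidden (ΔL, ΔJ fail)
(d) allowed
(e) allowed
(f) allowed
(g) forbidden (ΔS, ΔJ fail)
(h) forbidden (parity, ΔS, ΔJ fail)
(i) forbidden (parity, ΔS, ΔL, ΔJ fail)
Total allowed: 3 of 9.

3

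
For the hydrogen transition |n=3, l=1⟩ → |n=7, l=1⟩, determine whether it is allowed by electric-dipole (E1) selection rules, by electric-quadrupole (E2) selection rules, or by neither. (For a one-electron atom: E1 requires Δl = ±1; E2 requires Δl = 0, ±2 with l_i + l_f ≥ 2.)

Δl = 1 − 1 = +0; l_i + l_f = 2.
E1 (Δl = ±1): not satisfied.
E2 (Δl = 0,±2, l_i+l_f ≥ 2): satisfied.

E2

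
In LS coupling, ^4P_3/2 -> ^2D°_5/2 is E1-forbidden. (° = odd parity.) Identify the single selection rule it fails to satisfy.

the ΔS = 0 rule

Initial level: S=3/2, L=1, J=3/2, parity even. Final level: S=1/2, L=2, J=5/2, parity odd.
Parity must change: even → odd — ok.
ΔL = 0, ±1 (not L=0↔0): L: 1 → 2, ΔL = +1 — ok.
ΔJ = 0, ±1 (not J=0↔0): J: 3/2 → 5/2, ΔJ = +1 — ok.
ΔS = 0: S: 3/2 → 1/2 — fails.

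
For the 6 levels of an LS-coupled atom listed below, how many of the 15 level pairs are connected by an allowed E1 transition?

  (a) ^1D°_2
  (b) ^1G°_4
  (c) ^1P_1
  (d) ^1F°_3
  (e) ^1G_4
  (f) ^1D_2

5

(a)–(b): forbidden (parity, ΔL, ΔJ).
(a)–(c): allowed.
(a)–(d): forbidden (parity).
(a)–(e): forbidden (ΔL, ΔJ).
(a)–(f): allowed.
(b)–(c): forbidden (ΔL, ΔJ).
(b)–(d): forbidden (parity).
(b)–(e): allowed.
(b)–(f): forbidden (ΔL, ΔJ).
(c)–(d): forbidden (ΔL, ΔJ).
(c)–(e): forbidden (parity, ΔL, ΔJ).
(c)–(f): forbidden (parity).
(d)–(e): allowed.
(d)–(f): allowed.
(e)–(f): forbidden (parity, ΔL, ΔJ).
Allowed pairs: 5 of 15.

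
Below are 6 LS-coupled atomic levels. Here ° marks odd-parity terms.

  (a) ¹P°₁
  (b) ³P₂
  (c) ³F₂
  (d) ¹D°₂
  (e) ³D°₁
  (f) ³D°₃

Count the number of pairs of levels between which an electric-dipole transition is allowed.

(a)–(b): forbidden (ΔS).
(a)–(c): forbidden (ΔS, ΔL).
(a)–(d): forbidden (parity).
(a)–(e): forbidden (parity, ΔS).
(a)–(f): forbidden (parity, ΔS, ΔJ).
(b)–(c): forbidden (parity, ΔL).
(b)–(d): forbidden (ΔS).
(b)–(e): allowed.
(b)–(f): allowed.
(c)–(d): forbidden (ΔS).
(c)–(e): allowed.
(c)–(f): allowed.
(d)–(e): forbidden (parity, ΔS).
(d)–(f): forbidden (parity, ΔS).
(e)–(f): forbidden (parity, ΔJ).
Allowed pairs: 4 of 15.

4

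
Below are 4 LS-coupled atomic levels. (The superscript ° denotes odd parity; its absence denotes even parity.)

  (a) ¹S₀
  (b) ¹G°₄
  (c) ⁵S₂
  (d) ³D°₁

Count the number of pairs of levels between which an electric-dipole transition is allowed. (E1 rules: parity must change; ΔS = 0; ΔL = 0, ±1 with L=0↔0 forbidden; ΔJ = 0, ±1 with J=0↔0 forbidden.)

0

(a)–(b): forbidden (ΔL, ΔJ).
(a)–(c): forbidden (parity, ΔS, ΔL, ΔJ).
(a)–(d): forbidden (ΔS, ΔL).
(b)–(c): forbidden (ΔS, ΔL, ΔJ).
(b)–(d): forbidden (parity, ΔS, ΔL, ΔJ).
(c)–(d): forbidden (ΔS, ΔL).
Allowed pairs: 0 of 6.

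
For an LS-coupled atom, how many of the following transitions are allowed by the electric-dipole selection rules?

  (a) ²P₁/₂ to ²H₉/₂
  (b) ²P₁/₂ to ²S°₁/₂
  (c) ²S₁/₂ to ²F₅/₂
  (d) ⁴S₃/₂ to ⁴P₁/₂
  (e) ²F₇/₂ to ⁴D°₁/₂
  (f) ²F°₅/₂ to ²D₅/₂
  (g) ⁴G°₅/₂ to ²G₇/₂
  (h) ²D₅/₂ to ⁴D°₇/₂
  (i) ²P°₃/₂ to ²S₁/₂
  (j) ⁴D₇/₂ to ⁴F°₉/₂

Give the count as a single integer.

4

(a) forbidden (parity, ΔL, ΔJ fail)
(b) allowed
(c) forbidden (parity, ΔL, ΔJ fail)
(d) forbidden (parity fails)
(e) forbidden (ΔS, ΔJ fail)
(f) allowed
(g) forbidden (ΔS fails)
(h) forbidden (ΔS fails)
(i) allowed
(j) allowed
Total allowed: 4 of 10.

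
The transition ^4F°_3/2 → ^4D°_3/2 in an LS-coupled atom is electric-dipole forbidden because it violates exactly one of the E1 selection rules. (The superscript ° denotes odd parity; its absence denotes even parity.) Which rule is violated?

parity

Initial level: S=3/2, L=3, J=3/2, parity odd. Final level: S=3/2, L=2, J=3/2, parity odd.
Parity must change: odd → odd — fails.
ΔS = 0: S: 3/2 → 3/2 — ok.
ΔL = 0, ±1 (not L=0↔0): L: 3 → 2, ΔL = -1 — ok.
ΔJ = 0, ±1 (not J=0↔0): J: 3/2 → 3/2, ΔJ = +0 — ok.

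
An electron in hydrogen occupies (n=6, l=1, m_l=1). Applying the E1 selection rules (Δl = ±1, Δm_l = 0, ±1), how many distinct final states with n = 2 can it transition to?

1

E1 requires Δl = ±1, so l_f ∈ {0, 2}; with 0 ≤ l_f ≤ n_f−1 = 1, the allowed l_f values are {0}.
For l_f = 0: m_f ∈ {m_i−1, m_i, m_i+1} ∩ [−0, 0] = {0} → 1 state.
Total: 1.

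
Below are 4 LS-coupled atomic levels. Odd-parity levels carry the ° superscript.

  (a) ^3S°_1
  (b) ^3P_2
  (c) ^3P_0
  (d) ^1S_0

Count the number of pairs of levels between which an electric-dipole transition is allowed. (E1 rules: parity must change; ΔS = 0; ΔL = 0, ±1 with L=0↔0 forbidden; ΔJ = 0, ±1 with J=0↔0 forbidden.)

(a)–(b): allowed.
(a)–(c): allowed.
(a)–(d): forbidden (ΔS, ΔL).
(b)–(c): forbidden (parity, ΔJ).
(b)–(d): forbidden (parity, ΔS, ΔJ).
(c)–(d): forbidden (parity, ΔS, ΔJ).
Allowed pairs: 2 of 6.

2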